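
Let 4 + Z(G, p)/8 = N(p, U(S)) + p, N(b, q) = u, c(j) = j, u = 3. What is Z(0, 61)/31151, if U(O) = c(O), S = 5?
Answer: 480/31151 ≈ 0.015409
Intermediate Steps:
U(O) = O
N(b, q) = 3
Z(G, p) = -8 + 8*p (Z(G, p) = -32 + 8*(3 + p) = -32 + (24 + 8*p) = -8 + 8*p)
Z(0, 61)/31151 = (-8 + 8*61)/31151 = (-8 + 488)*(1/31151) = 480*(1/31151) = 480/31151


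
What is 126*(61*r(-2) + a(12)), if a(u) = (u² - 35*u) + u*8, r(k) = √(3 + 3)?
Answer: -22680 + 7686*√6 ≈ -3853.2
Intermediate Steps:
r(k) = √6
a(u) = u² - 27*u (a(u) = (u² - 35*u) + 8*u = u² - 27*u)
126*(61*r(-2) + a(12)) = 126*(61*√6 + 12*(-27 + 12)) = 126*(61*√6 + 12*(-15)) = 126*(61*√6 - 180) = 126*(-180 + 61*√6) = -22680 + 7686*√6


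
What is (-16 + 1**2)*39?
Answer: -585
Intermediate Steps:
(-16 + 1**2)*39 = (-16 + 1)*39 = -15*39 = -585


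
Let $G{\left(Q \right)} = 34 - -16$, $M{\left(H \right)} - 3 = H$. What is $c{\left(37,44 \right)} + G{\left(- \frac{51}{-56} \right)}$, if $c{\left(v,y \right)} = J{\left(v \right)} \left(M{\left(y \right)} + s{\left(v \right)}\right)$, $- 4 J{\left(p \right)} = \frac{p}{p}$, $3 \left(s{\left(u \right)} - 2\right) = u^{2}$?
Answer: $- \frac{229}{3} \approx -76.333$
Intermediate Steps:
$M{\left(H \right)} = 3 + H$
$s{\left(u \right)} = 2 + \frac{u^{2}}{3}$
$J{\left(p \right)} = - \frac{1}{4}$ ($J{\left(p \right)} = - \frac{p \frac{1}{p}}{4} = \left(- \frac{1}{4}\right) 1 = - \frac{1}{4}$)
$G{\left(Q \right)} = 50$ ($G{\left(Q \right)} = 34 + 16 = 50$)
$c{\left(v,y \right)} = - \frac{5}{4} - \frac{y}{4} - \frac{v^{2}}{12}$ ($c{\left(v,y \right)} = - \frac{\left(3 + y\right) + \left(2 + \frac{v^{2}}{3}\right)}{4} = - \frac{5 + y + \frac{v^{2}}{3}}{4} = - \frac{5}{4} - \frac{y}{4} - \frac{v^{2}}{12}$)
$c{\left(37,44 \right)} + G{\left(- \frac{51}{-56} \right)} = \left(- \frac{5}{4} - 11 - \frac{37^{2}}{12}\right) + 50 = \left(- \frac{5}{4} - 11 - \frac{1369}{12}\right) + 50 = - \frac{379}{3} + 50 = - \frac{229}{3}$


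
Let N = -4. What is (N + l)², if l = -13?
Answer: 289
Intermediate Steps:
(N + l)² = (-4 - 13)² = (-17)² = 289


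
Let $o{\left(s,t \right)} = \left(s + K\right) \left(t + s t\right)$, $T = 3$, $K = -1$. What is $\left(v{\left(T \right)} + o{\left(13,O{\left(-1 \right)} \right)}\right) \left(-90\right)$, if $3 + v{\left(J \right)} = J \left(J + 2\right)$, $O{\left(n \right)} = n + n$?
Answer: $29160$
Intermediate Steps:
$O{\left(n \right)} = 2 n$
$o{\left(s,t \right)} = \left(-1 + s\right) \left(t + s t\right)$ ($o{\left(s,t \right)} = \left(s - 1\right) \left(t + s t\right) = \left(-1 + s\right) \left(t + s t\right)$)
$v{\left(J \right)} = -3 + J \left(2 + J\right)$ ($v{\left(J \right)} = -3 + J \left(J + 2\right) = -3 + J \left(2 + J\right)$)
$\left(v{\left(T \right)} + o{\left(13,O{\left(-1 \right)} \right)}\right) \left(-90\right) = \left(\left(-3 + 3^{2} + 2 \cdot 3\right) + 2 \left(-1\right) \left(-1 + 13^{2}\right)\right) \left(-90\right) = \left(\left(-3 + 9 + 6\right) - 2 \left(-1 + 169\right)\right) \left(-90\right) = \left(12 - 336\right) \left(-90\right) = \left(-324\right) \left(-90\right) = 29160$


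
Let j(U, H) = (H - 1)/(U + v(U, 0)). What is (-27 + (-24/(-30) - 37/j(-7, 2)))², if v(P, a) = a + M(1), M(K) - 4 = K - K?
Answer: 179776/25 ≈ 7191.0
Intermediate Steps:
M(K) = 4 (M(K) = 4 + (K - K) = 4 + 0 = 4)
v(P, a) = 4 + a (v(P, a) = a + 4 = 4 + a)
j(U, H) = (-1 + H)/(4 + U) (j(U, H) = (H - 1)/(U + (4 + 0)) = (-1 + H)/(U + 4) = (-1 + H)/(4 + U))
(-27 + (-24/(-30) - 37/j(-7, 2)))² = (-27 + (-24/(-30) - 37*(4 - 7)/(-1 + 2)))² = (-27 + (-24*(-1/30) - 37/(1/(-3))))² = (-27 + (⅘ - 37/((-⅓*1))))² = (-27 + (⅘ - 37/(-⅓)))² = (-27 + (⅘ - 37*(-3)))² = (-27 + (⅘ + 111))² = (-27 + 559/5)² = (424/5)² = 179776/25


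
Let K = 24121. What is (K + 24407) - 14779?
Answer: 33749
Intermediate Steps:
(K + 24407) - 14779 = (24121 + 24407) - 14779 = 48528 - 14779 = 33749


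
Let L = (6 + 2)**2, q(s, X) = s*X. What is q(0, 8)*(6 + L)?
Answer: 0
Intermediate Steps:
q(s, X) = X*s
L = 64 (L = 8**2 = 64)
q(0, 8)*(6 + L) = (8*0)*(6 + 64) = 0*70 = 0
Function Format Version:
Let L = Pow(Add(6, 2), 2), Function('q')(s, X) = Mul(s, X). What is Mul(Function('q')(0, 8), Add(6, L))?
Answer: 0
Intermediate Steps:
Function('q')(s, X) = Mul(X, s)
L = 64 (L = Pow(8, 2) = 64)
Mul(Function('q')(0, 8), Add(6, L)) = Mul(Mul(8, 0), Add(6, 64)) = Mul(0, 70) = 0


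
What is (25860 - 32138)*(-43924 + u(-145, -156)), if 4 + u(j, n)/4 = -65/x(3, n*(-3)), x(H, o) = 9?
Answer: 2484330160/9 ≈ 2.7604e+8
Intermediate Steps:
u(j, n) = -404/9 (u(j, n) = -16 + 4*(-65/9) = -16 - 260/9 = -404/9)
(25860 - 32138)*(-43924 + u(-145, -156)) = (25860 - 32138)*(-43924 - 404/9) = -6278*(-395720/9) = 2484330160/9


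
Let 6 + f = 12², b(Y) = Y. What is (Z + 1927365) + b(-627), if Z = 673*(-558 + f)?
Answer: 1644078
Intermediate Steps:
f = 138 (f = -6 + 12² = -6 + 144 = 138)
Z = -282660 (Z = 673*(-558 + 138) = 673*(-420) = -282660)
(Z + 1927365) + b(-627) = (-282660 + 1927365) - 627 = 1644705 - 627 = 1644078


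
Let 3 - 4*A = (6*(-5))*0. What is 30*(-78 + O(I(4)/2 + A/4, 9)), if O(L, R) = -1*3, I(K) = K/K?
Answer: -2430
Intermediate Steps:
I(K) = 1
A = 3/4 (A = 3/4 - 6*(-5)*0/4 = 3/4 - (-15)*0/2 = 3/4 - 1/4*0 = 3/4 + 0 = 3/4 ≈ 0.75000)
O(L, R) = -3
30*(-78 + O(I(4)/2 + A/4, 9)) = 30*(-78 - 3) = 30*(-81) = -2430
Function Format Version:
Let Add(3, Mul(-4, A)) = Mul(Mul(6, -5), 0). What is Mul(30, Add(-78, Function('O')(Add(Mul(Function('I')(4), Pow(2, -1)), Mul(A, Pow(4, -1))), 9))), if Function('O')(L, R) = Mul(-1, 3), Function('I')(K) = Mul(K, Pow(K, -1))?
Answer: -2430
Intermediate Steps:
Function('I')(K) = 1
A = Rational(3, 4) (A = Add(Rational(3, 4), Mul(Rational(-1, 4), Mul(Mul(6, -5), 0))) = Add(Rational(3, 4), Mul(Rational(-1, 4), Mul(-30, 0))) = Add(Rational(3, 4), Mul(Rational(-1, 4), 0)) = Add(Rational(3, 4), 0) = Rational(3, 4) ≈ 0.75000)
Function('O')(L, R) = -3
Mul(30, Add(-78, Function('O')(Add(Mul(Function('I')(4), Pow(2, -1)), Mul(A, Pow(4, -1))), 9))) = Mul(30, Add(-78, -3)) = Mul(30, -81) = -2430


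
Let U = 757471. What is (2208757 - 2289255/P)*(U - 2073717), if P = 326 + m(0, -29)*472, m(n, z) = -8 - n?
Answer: -334436210873421/115 ≈ -2.9081e+12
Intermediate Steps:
P = -3450 (P = 326 + (-8 - 1*0)*472 = 326 + (-8 + 0)*472 = 326 - 8*472 = 326 - 3776 = -3450)
(2208757 - 2289255/P)*(U - 2073717) = (2208757 - 2289255/(-3450))*(757471 - 2073717) = (2208757 - 2289255*(-1/3450))*(-1316246) = (2208757 + 152617/230)*(-1316246) = (508166727/230)*(-1316246) = -334436210873421/115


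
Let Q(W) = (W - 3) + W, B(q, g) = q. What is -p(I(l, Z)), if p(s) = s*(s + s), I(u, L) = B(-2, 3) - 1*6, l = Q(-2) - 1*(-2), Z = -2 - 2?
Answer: -128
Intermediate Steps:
Z = -4
Q(W) = -3 + 2*W (Q(W) = (-3 + W) + W = -3 + 2*W)
l = -5 (l = (-3 + 2*(-2)) - 1*(-2) = (-3 - 4) + 2 = -7 + 2 = -5)
I(u, L) = -8 (I(u, L) = -2 - 1*6 = -2 - 6 = -8)
p(s) = 2*s² (p(s) = s*(2*s) = 2*s²)
-p(I(l, Z)) = -2*(-8)² = -2*64 = -1*128 = -128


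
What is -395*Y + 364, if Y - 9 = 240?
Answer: -97991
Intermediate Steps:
Y = 249 (Y = 9 + 240 = 249)
-395*Y + 364 = -395*249 + 364 = -98355 + 364 = -97991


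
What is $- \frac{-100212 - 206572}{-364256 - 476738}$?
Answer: $- \frac{153392}{420497} \approx -0.36479$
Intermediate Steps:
$- \frac{-100212 - 206572}{-364256 - 476738} = - \frac{-306784}{-840994} = - \frac{\left(-306784\right) \left(-1\right)}{840994} = \left(-1\right) \frac{153392}{420497} = - \frac{153392}{420497}$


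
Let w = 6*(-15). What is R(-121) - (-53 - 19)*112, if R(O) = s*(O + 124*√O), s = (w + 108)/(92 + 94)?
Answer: 249621/31 + 132*I ≈ 8052.3 + 132.0*I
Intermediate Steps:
w = -90
s = 3/31 (s = (-90 + 108)/(92 + 94) = 18/186 = 18*(1/186) = 3/31 ≈ 0.096774)
R(O) = 12*√O + 3*O/31 (R(O) = 3*(O + 124*√O)/31 = 12*√O + 3*O/31)
R(-121) - (-53 - 19)*112 = (12*√(-121) + (3/31)*(-121)) - (-53 - 19)*112 = (12*(11*I) - 363/31) - (-72)*112 = (132*I - 363/31) - 1*(-8064) = (-363/31 + 132*I) + 8064 = 249621/31 + 132*I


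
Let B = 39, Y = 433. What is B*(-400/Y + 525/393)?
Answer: 911625/56723 ≈ 16.072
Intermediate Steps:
B*(-400/Y + 525/393) = 39*(-400/433 + 525/393) = 39*(-400*1/433 + 525*(1/393)) = 39*(-400/433 + 175/131) = 39*(23375/56723) = 911625/56723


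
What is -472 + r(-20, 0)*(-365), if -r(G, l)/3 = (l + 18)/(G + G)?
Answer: -3859/4 ≈ -964.75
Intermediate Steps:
r(G, l) = -3*(18 + l)/(2*G) (r(G, l) = -3*(l + 18)/(G + G) = -3*(18 + l)/(2*G))
-472 + r(-20, 0)*(-365) = -472 + ((3/2)*(-18 - 1*0)/(-20))*(-365) = -472 + ((3/2)*(-1/20)*(-18 + 0))*(-365) = -472 + ((3/2)*(-1/20)*(-18))*(-365) = -472 + (27/20)*(-365) = -472 - 1971/4 = -3859/4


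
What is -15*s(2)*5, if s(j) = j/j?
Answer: -75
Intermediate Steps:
s(j) = 1
-15*s(2)*5 = -15*1*5 = -15*5 = -75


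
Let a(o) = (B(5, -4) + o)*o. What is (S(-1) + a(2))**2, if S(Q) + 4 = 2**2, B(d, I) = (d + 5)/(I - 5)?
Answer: 256/81 ≈ 3.1605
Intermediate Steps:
B(d, I) = (5 + d)/(-5 + I)
S(Q) = 0 (S(Q) = -4 + 2**2 = -4 + 4 = 0)
a(o) = o*(-10/9 + o) (a(o) = ((5 + 5)/(-5 - 4) + o)*o = (10/(-9) + o)*o = (-1/9*10 + o)*o = (-10/9 + o)*o = o*(-10/9 + o))
(S(-1) + a(2))**2 = (0 + (1/9)*2*(-10 + 9*2))**2 = (0 + (1/9)*2*(-10 + 18))**2 = (0 + (1/9)*2*8)**2 = (0 + 16/9)**2 = (16/9)**2 = 256/81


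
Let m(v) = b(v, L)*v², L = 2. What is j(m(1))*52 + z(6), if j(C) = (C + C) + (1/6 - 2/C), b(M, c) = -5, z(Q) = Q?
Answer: -7268/15 ≈ -484.53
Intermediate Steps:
m(v) = -5*v²
j(C) = ⅙ - 2/C + 2*C (j(C) = 2*C + (1*(⅙) - 2/C) = 2*C + (⅙ - 2/C) = ⅙ - 2/C + 2*C)
j(m(1))*52 + z(6) = (⅙ - 2/((-5*1²)) + 2*(-5*1²))*52 + 6 = (⅙ - 2/((-5*1)) + 2*(-5*1))*52 + 6 = (⅙ - 2/(-5) + 2*(-5))*52 + 6 = (⅙ - 2*(-⅕) - 10)*52 + 6 = (⅙ + ⅖ - 10)*52 + 6 = -283/30*52 + 6 = -7358/15 + 6 = -7268/15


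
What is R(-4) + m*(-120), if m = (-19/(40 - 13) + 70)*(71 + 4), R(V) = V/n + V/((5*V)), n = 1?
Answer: -9355057/15 ≈ -6.2367e+5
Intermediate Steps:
R(V) = ⅕ + V (R(V) = V/1 + V/((5*V)) = V*1 + V*(1/(5*V)) = V + ⅕ = ⅕ + V)
m = 46775/9 (m = (-19/27 + 70)*75 = (1871/27)*75 = 46775/9 ≈ 5197.2)
R(-4) + m*(-120) = (⅕ - 4) + (46775/9)*(-120) = -19/5 - 1871000/3 = -9355057/15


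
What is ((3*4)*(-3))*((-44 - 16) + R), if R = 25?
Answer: 1260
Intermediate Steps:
((3*4)*(-3))*((-44 - 16) + R) = ((3*4)*(-3))*((-44 - 16) + 25) = (12*(-3))*(-60 + 25) = -36*(-35) = 1260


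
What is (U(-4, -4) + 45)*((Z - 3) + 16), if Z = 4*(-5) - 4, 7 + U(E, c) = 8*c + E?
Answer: -22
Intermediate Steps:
U(E, c) = -7 + E + 8*c (U(E, c) = -7 + (8*c + E) = -7 + (E + 8*c) = -7 + E + 8*c)
Z = -24 (Z = -20 - 4 = -24)
(U(-4, -4) + 45)*((Z - 3) + 16) = ((-7 - 4 + 8*(-4)) + 45)*((-24 - 3) + 16) = ((-7 - 4 - 32) + 45)*(-27 + 16) = (-43 + 45)*(-11) = 2*(-11) = -22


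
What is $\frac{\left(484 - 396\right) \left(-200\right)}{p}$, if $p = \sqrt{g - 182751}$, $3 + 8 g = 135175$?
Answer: $\frac{17600 i \sqrt{663418}}{331709} \approx 43.216 i$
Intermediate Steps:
$g = \frac{33793}{2}$ ($g = - \frac{3}{8} + \frac{1}{8} \cdot 135175 = - \frac{3}{8} + \frac{135175}{8} = \frac{33793}{2} \approx 16897.0$)
$p = \frac{i \sqrt{663418}}{2}$ ($p = \sqrt{\frac{33793}{2} - 182751} = \sqrt{- \frac{331709}{2}} = \frac{i \sqrt{663418}}{2} \approx 407.25 i$)
$\frac{\left(484 - 396\right) \left(-200\right)}{p} = \frac{\left(484 - 396\right) \left(-200\right)}{\frac{1}{2} i \sqrt{663418}} = 88 \left(-200\right) \left(- \frac{i \sqrt{663418}}{331709}\right) = - 17600 \left(- \frac{i \sqrt{663418}}{331709}\right) = \frac{17600 i \sqrt{663418}}{331709}$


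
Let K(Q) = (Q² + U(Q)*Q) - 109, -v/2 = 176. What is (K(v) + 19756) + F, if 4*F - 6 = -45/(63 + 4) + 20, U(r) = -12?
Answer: 39605397/268 ≈ 1.4778e+5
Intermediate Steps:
v = -352 (v = -2*176 = -352)
K(Q) = -109 + Q² - 12*Q (K(Q) = (Q² - 12*Q) - 109 = -109 + Q² - 12*Q)
F = 1697/268 (F = 3/2 + (-45/(63 + 4) + 20)/4 = 3/2 + (-45/67 + 20)/4 = 3/2 + (¼)*(1295/67) = 3/2 + 1295/268 = 1697/268 ≈ 6.3321)
(K(v) + 19756) + F = ((-109 + (-352)² - 12*(-352)) + 19756) + 1697/268 = ((-109 + 123904 + 4224) + 19756) + 1697/268 = (128019 + 19756) + 1697/268 = 147775 + 1697/268 = 39605397/268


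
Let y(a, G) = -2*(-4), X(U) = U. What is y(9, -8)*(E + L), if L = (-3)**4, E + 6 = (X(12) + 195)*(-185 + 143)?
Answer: -68952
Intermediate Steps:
y(a, G) = 8
E = -8700 (E = -6 + (12 + 195)*(-185 + 143) = -6 + 207*(-42) = -6 - 8694 = -8700)
L = 81
y(9, -8)*(E + L) = 8*(-8700 + 81) = 8*(-8619) = -68952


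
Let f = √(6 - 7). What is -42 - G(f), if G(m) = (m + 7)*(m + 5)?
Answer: -76 - 12*I ≈ -76.0 - 12.0*I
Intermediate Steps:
f = I (f = √(-1) = I ≈ 1.0*I)
G(m) = (5 + m)*(7 + m) (G(m) = (7 + m)*(5 + m) = (5 + m)*(7 + m))
-42 - G(f) = -42 - (35 + I² + 12*I) = -42 - (35 - 1 + 12*I) = -42 - (34 + 12*I) = -42 + (-34 - 12*I) = -76 - 12*I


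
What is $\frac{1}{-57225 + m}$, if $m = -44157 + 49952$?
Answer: $- \frac{1}{51430} \approx -1.9444 \cdot 10^{-5}$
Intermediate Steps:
$m = 5795$
$\frac{1}{-57225 + m} = \frac{1}{-57225 + 5795} = \frac{1}{-51430} = - \frac{1}{51430}$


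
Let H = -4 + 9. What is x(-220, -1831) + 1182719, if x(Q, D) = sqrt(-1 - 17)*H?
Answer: 1182719 + 15*I*sqrt(2) ≈ 1.1827e+6 + 21.213*I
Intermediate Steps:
H = 5
x(Q, D) = 15*I*sqrt(2) (x(Q, D) = sqrt(-1 - 17)*5 = sqrt(-18)*5 = (3*I*sqrt(2))*5 = 15*I*sqrt(2))
x(-220, -1831) + 1182719 = 15*I*sqrt(2) + 1182719 = 1182719 + 15*I*sqrt(2)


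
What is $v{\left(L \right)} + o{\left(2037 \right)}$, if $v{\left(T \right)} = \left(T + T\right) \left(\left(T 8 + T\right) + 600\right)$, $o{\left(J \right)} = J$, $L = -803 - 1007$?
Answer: $56799837$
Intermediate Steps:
$L = -1810$ ($L = -803 - 1007 = -1810$)
$v{\left(T \right)} = 2 T \left(600 + 9 T\right)$ ($v{\left(T \right)} = 2 T \left(\left(8 T + T\right) + 600\right) = 2 T \left(9 T + 600\right) = 2 T \left(600 + 9 T\right)$)
$v{\left(L \right)} + o{\left(2037 \right)} = 6 \left(-1810\right) \left(200 + 3 \left(-1810\right)\right) + 2037 = 6 \left(-1810\right) \left(200 - 5430\right) + 2037 = 6 \left(-1810\right) \left(-5230\right) + 2037 = 56797800 + 2037 = 56799837$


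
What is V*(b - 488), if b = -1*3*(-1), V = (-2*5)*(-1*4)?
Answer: -19400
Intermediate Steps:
V = 40 (V = -10*(-4) = 40)
b = 3 (b = -3*(-1) = 3)
V*(b - 488) = 40*(3 - 488) = 40*(-485) = -19400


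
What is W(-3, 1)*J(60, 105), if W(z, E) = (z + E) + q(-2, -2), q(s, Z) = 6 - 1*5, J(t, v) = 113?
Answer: -113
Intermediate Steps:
q(s, Z) = 1 (q(s, Z) = 6 - 5 = 1)
W(z, E) = 1 + E + z (W(z, E) = (z + E) + 1 = (E + z) + 1 = 1 + E + z)
W(-3, 1)*J(60, 105) = (1 + 1 - 3)*113 = -1*113 = -113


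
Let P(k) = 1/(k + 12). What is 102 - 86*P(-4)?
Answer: 365/4 ≈ 91.250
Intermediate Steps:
P(k) = 1/(12 + k)
102 - 86*P(-4) = 102 - 86/(12 - 4) = 102 - 86/8 = 102 - 86*⅛ = 102 - 43/4 = 365/4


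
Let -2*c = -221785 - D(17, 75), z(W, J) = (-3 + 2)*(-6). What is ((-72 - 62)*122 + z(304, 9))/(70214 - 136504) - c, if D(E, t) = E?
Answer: -3675805474/33145 ≈ -1.1090e+5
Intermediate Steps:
z(W, J) = 6 (z(W, J) = -1*(-6) = 6)
c = 110901 (c = -(-221785 - 1*17)/2 = -(-221785 - 17)/2 = -1/2*(-221802) = 110901)
((-72 - 62)*122 + z(304, 9))/(70214 - 136504) - c = ((-72 - 62)*122 + 6)/(70214 - 136504) - 1*110901 = (-134*122 + 6)/(-66290) - 110901 = (-16348 + 6)*(-1/66290) - 110901 = -16342*(-1/66290) - 110901 = 8171/33145 - 110901 = -3675805474/33145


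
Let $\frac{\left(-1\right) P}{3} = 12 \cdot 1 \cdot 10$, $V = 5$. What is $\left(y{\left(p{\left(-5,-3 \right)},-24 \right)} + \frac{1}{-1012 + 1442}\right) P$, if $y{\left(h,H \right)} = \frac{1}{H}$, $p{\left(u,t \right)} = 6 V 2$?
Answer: $\frac{609}{43} \approx 14.163$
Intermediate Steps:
$p{\left(u,t \right)} = 60$ ($p{\left(u,t \right)} = 6 \cdot 5 \cdot 2 = 30 \cdot 2 = 60$)
$P = -360$ ($P = - 3 \cdot 12 \cdot 1 \cdot 10 = - 3 \cdot 12 \cdot 10 = \left(-3\right) 120 = -360$)
$\left(y{\left(p{\left(-5,-3 \right)},-24 \right)} + \frac{1}{-1012 + 1442}\right) P = \left(\frac{1}{-24} + \frac{1}{-1012 + 1442}\right) \left(-360\right) = \left(- \frac{1}{24} + \frac{1}{430}\right) \left(-360\right) = \left(- \frac{203}{5160}\right) \left(-360\right) = \frac{609}{43}$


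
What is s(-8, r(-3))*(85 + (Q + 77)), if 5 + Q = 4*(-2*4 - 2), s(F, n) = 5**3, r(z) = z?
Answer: 14625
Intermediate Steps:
s(F, n) = 125
Q = -45 (Q = -5 + 4*(-2*4 - 2) = -5 + 4*(-8 - 2) = -5 + 4*(-10) = -5 - 40 = -45)
s(-8, r(-3))*(85 + (Q + 77)) = 125*(85 + (-45 + 77)) = 125*(85 + 32) = 125*117 = 14625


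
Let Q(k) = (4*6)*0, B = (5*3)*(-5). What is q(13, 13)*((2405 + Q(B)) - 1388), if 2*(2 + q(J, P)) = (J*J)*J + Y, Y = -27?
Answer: 1101411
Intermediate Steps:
B = -75 (B = 15*(-5) = -75)
q(J, P) = -31/2 + J**3/2 (q(J, P) = -2 + ((J*J)*J - 27)/2 = -2 + (J**2*J - 27)/2 = -2 + (J**3 - 27)/2 = -2 + (-27 + J**3)/2 = -2 + (-27/2 + J**3/2) = -31/2 + J**3/2)
Q(k) = 0 (Q(k) = 24*0 = 0)
q(13, 13)*((2405 + Q(B)) - 1388) = (-31/2 + (1/2)*13**3)*((2405 + 0) - 1388) = (-31/2 + (1/2)*2197)*(2405 - 1388) = (-31/2 + 2197/2)*1017 = 1083*1017 = 1101411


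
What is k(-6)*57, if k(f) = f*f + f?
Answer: 1710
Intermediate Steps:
k(f) = f + f² (k(f) = f² + f = f + f²)
k(-6)*57 = -6*(1 - 6)*57 = -6*(-5)*57 = 30*57 = 1710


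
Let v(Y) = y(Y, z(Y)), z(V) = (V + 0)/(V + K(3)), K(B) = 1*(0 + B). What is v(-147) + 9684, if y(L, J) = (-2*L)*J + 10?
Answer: 79953/8 ≈ 9994.1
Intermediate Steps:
K(B) = B (K(B) = 1*B = B)
z(V) = V/(3 + V) (z(V) = (V + 0)/(V + 3) = V/(3 + V))
y(L, J) = 10 - 2*J*L (y(L, J) = -2*J*L + 10 = 10 - 2*J*L)
v(Y) = 10 - 2*Y**2/(3 + Y) (v(Y) = 10 - 2*Y/(3 + Y)*Y = 10 - 2*Y**2/(3 + Y))
v(-147) + 9684 = 2*(15 - 1*(-147)**2 + 5*(-147))/(3 - 147) + 9684 = 2*(15 - 1*21609 - 735)/(-144) + 9684 = 2*(-1/144)*(15 - 21609 - 735) + 9684 = 2*(-1/144)*(-22329) + 9684 = 2481/8 + 9684 = 79953/8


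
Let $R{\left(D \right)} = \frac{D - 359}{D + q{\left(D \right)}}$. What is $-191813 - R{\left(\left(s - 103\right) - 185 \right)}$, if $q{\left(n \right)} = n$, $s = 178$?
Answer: $- \frac{42199329}{220} \approx -1.9182 \cdot 10^{5}$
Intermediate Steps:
$R{\left(D \right)} = \frac{-359 + D}{2 D}$ ($R{\left(D \right)} = \frac{D - 359}{D + D} = \frac{-359 + D}{2 D}$)
$-191813 - R{\left(\left(s - 103\right) - 185 \right)} = -191813 - \frac{-359 + \left(\left(178 - 103\right) - 185\right)}{2 \left(\left(178 - 103\right) - 185\right)} = -191813 - \frac{-359 + \left(75 - 185\right)}{2 \left(75 - 185\right)} = -191813 - \frac{-359 - 110}{2 \left(-110\right)} = -191813 - \frac{1}{2} \left(- \frac{1}{110}\right) \left(-469\right) = -191813 - \frac{469}{220} = - \frac{42199329}{220}$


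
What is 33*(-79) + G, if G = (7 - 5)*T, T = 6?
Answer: -2595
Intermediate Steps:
G = 12 (G = (7 - 5)*6 = 2*6 = 12)
33*(-79) + G = 33*(-79) + 12 = -2607 + 12 = -2595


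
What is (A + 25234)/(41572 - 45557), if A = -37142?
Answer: 11908/3985 ≈ 2.9882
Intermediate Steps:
(A + 25234)/(41572 - 45557) = (-37142 + 25234)/(41572 - 45557) = -11908/(-3985) = -11908*(-1/3985) = 11908/3985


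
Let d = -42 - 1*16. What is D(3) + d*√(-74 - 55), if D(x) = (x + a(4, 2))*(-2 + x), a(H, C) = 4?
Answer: 7 - 58*I*√129 ≈ 7.0 - 658.75*I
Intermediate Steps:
d = -58 (d = -42 - 16 = -58)
D(x) = (-2 + x)*(4 + x) (D(x) = (x + 4)*(-2 + x) = (4 + x)*(-2 + x) = (-2 + x)*(4 + x))
D(3) + d*√(-74 - 55) = (-8 + 3² + 2*3) - 58*√(-74 - 55) = (-8 + 9 + 6) - 58*I*√129 = 7 - 58*I*√129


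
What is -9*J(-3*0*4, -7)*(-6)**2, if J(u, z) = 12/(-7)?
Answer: 3888/7 ≈ 555.43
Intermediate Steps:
J(u, z) = -12/7 (J(u, z) = 12*(-1/7) = -12/7)
-9*J(-3*0*4, -7)*(-6)**2 = -9*(-12/7)*(-6)**2 = (108/7)*36 = 3888/7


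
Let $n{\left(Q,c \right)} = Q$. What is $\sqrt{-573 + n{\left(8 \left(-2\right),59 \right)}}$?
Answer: $i \sqrt{589} \approx 24.269 i$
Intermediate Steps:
$\sqrt{-573 + n{\left(8 \left(-2\right),59 \right)}} = \sqrt{-573 + 8 \left(-2\right)} = \sqrt{-573 - 16} = \sqrt{-589} = i \sqrt{589}$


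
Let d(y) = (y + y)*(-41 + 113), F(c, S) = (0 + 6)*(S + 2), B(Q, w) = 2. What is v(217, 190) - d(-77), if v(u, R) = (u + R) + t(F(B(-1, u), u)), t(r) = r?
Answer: 12809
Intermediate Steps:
F(c, S) = 12 + 6*S (F(c, S) = 6*(2 + S) = 12 + 6*S)
v(u, R) = 12 + R + 7*u (v(u, R) = (u + R) + (12 + 6*u) = (R + u) + (12 + 6*u) = 12 + R + 7*u)
d(y) = 144*y (d(y) = (2*y)*72 = 144*y)
v(217, 190) - d(-77) = (12 + 190 + 7*217) - 144*(-77) = (12 + 190 + 1519) - 1*(-11088) = 1721 + 11088 = 12809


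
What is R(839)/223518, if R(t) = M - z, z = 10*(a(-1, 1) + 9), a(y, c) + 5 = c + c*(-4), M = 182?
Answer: 86/111759 ≈ 0.00076951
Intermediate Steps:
a(y, c) = -5 - 3*c (a(y, c) = -5 + (c + c*(-4)) = -5 + (c - 4*c) = -5 - 3*c)
z = 10 (z = 10*((-5 - 3*1) + 9) = 10*((-5 - 3) + 9) = 10*(-8 + 9) = 10*1 = 10)
R(t) = 172 (R(t) = 182 - 1*10 = 182 - 10 = 172)
R(839)/223518 = 172/223518 = 172*(1/223518) = 86/111759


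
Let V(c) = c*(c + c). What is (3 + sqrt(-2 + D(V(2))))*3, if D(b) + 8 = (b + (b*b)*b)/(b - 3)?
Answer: 9 + 3*sqrt(94) ≈ 38.086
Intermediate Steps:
V(c) = 2*c**2 (V(c) = c*(2*c) = 2*c**2)
D(b) = -8 + (b + b**3)/(-3 + b) (D(b) = -8 + (b + (b*b)*b)/(b - 3) = -8 + (b + b**2*b)/(-3 + b) = -8 + (b + b**3)/(-3 + b))
(3 + sqrt(-2 + D(V(2))))*3 = (3 + sqrt(-2 + (24 + (2*2**2)**3 - 14*2**2)/(-3 + 2*2**2)))*3 = (3 + sqrt(-2 + (24 + (2*4)**3 - 14*4)/(-3 + 2*4)))*3 = (3 + sqrt(-2 + (24 + 8**3 - 7*8)/(-3 + 8)))*3 = (3 + sqrt(-2 + (24 + 512 - 56)/5))*3 = (3 + sqrt(-2 + (1/5)*480))*3 = (3 + sqrt(-2 + 96))*3 = (3 + sqrt(94))*3 = 9 + 3*sqrt(94)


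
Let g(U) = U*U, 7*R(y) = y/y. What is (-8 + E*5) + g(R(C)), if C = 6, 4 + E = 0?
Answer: -1371/49 ≈ -27.980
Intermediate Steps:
E = -4 (E = -4 + 0 = -4)
R(y) = 1/7 (R(y) = (y/y)/7 = (1/7)*1 = 1/7)
g(U) = U**2
(-8 + E*5) + g(R(C)) = (-8 - 4*5) + (1/7)**2 = (-8 - 20) + 1/49 = -28 + 1/49 = -1371/49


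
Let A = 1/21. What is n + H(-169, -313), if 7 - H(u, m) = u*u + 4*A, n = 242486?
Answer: 4492568/21 ≈ 2.1393e+5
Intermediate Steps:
A = 1/21 ≈ 0.047619
H(u, m) = 143/21 - u**2 (H(u, m) = 7 - (u*u + 4*(1/21)) = 7 - (u**2 + 4/21) = 7 - (4/21 + u**2) = 7 + (-4/21 - u**2) = 143/21 - u**2)
n + H(-169, -313) = 242486 + (143/21 - 1*(-169)**2) = 242486 + (143/21 - 1*28561) = 242486 + (143/21 - 28561) = 242486 - 599638/21 = 4492568/21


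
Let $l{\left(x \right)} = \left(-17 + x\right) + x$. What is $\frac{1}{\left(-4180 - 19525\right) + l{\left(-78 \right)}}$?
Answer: $- \frac{1}{23878} \approx -4.188 \cdot 10^{-5}$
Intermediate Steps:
$l{\left(x \right)} = -17 + 2 x$
$\frac{1}{\left(-4180 - 19525\right) + l{\left(-78 \right)}} = \frac{1}{\left(-4180 - 19525\right) + \left(-17 + 2 \left(-78\right)\right)} = \frac{1}{-23705 - 173} = \frac{1}{-23878} = - \frac{1}{23878}$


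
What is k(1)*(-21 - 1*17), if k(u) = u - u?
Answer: 0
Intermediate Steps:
k(u) = 0
k(1)*(-21 - 1*17) = 0*(-21 - 1*17) = 0*(-21 - 17) = 0*(-38) = 0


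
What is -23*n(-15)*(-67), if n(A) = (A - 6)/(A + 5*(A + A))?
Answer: 10787/55 ≈ 196.13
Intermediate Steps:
n(A) = (-6 + A)/(11*A) (n(A) = (-6 + A)/(A + 5*(2*A)) = (-6 + A)/(A + 10*A) = (-6 + A)/((11*A)) = (-6 + A)*(1/(11*A)) = (-6 + A)/(11*A))
-23*n(-15)*(-67) = -23*(-6 - 15)/(11*(-15))*(-67) = -23*(-1)*(-21)/(11*15)*(-67) = -23*7/55*(-67) = -161/55*(-67) = 10787/55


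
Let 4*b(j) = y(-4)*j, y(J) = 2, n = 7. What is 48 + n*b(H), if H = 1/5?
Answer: 487/10 ≈ 48.700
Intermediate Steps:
H = 1/5 ≈ 0.20000
b(j) = j/2 (b(j) = (2*j)/4 = j/2)
48 + n*b(H) = 48 + 7*((1/2)*(1/5)) = 48 + 7*(1/10) = 48 + 7/10 = 487/10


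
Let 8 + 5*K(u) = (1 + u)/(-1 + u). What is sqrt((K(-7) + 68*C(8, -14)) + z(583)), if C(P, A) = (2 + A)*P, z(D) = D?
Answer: I*sqrt(594645)/10 ≈ 77.113*I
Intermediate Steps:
K(u) = -8/5 + (1 + u)/(5*(-1 + u)) (K(u) = -8/5 + ((1 + u)/(-1 + u))/5 = -8/5 + (1 + u)/(5*(-1 + u)))
C(P, A) = P*(2 + A)
sqrt((K(-7) + 68*C(8, -14)) + z(583)) = sqrt(((9 - 7*(-7))/(5*(-1 - 7)) + 68*(8*(2 - 14))) + 583) = sqrt(((1/5)*(9 + 49)/(-8) + 68*(8*(-12))) + 583) = sqrt(((1/5)*(-1/8)*58 + 68*(-96)) + 583) = sqrt((-29/20 - 6528) + 583) = sqrt(-130589/20 + 583) = sqrt(-118929/20) = I*sqrt(594645)/10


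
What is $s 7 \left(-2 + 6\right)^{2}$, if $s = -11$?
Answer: $-1232$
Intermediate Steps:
$s 7 \left(-2 + 6\right)^{2} = \left(-11\right) 7 \left(-2 + 6\right)^{2} = - 77 \cdot 4^{2} = \left(-77\right) 16 = -1232$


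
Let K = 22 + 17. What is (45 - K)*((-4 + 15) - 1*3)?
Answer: 48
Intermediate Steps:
K = 39
(45 - K)*((-4 + 15) - 1*3) = (45 - 1*39)*((-4 + 15) - 1*3) = (45 - 39)*(11 - 3) = 6*8 = 48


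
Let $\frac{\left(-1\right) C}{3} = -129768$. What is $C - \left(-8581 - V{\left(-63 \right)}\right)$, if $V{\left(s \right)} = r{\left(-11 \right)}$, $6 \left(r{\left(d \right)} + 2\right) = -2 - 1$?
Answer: $\frac{795765}{2} \approx 3.9788 \cdot 10^{5}$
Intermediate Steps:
$r{\left(d \right)} = - \frac{5}{2}$ ($r{\left(d \right)} = -2 + \frac{-2 - 1}{6} = -2 + \frac{1}{6} \left(-3\right) = -2 - \frac{1}{2} = - \frac{5}{2}$)
$V{\left(s \right)} = - \frac{5}{2}$
$C = 389304$ ($C = \left(-3\right) \left(-129768\right) = 389304$)
$C - \left(-8581 - V{\left(-63 \right)}\right) = 389304 - \left(-8581 - - \frac{5}{2}\right) = 389304 - \left(-8581 + \frac{5}{2}\right) = 389304 - - \frac{17157}{2} = 389304 + \frac{17157}{2} = \frac{795765}{2}$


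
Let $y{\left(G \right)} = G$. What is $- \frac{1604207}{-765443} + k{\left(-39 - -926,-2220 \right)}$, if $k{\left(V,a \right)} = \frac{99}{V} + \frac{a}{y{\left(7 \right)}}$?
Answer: $- \frac{213824779394}{678947941} \approx -314.94$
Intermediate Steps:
$k{\left(V,a \right)} = \frac{99}{V} + \frac{a}{7}$
$- \frac{1604207}{-765443} + k{\left(-39 - -926,-2220 \right)} = - \frac{1604207}{-765443} + \left(\frac{99}{-39 - -926} + \frac{1}{7} \left(-2220\right)\right) = \left(-1604207\right) \left(- \frac{1}{765443}\right) - \left(\frac{2220}{7} - \frac{99}{-39 + 926}\right) = \frac{1604207}{765443} - \left(\frac{2220}{7} - \frac{99}{887}\right) = \frac{1604207}{765443} + \left(99 \cdot \frac{1}{887} - \frac{2220}{7}\right) = \frac{1604207}{765443} + \left(\frac{99}{887} - \frac{2220}{7}\right) = \frac{1604207}{765443} - \frac{1968447}{6209} = - \frac{213824779394}{678947941}$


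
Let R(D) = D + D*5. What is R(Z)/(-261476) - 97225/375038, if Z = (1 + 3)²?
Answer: -6364501937/24515859022 ≈ -0.25961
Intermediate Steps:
Z = 16 (Z = 4² = 16)
R(D) = 6*D (R(D) = D + 5*D = 6*D)
R(Z)/(-261476) - 97225/375038 = (6*16)/(-261476) - 97225/375038 = 96*(-1/261476) - 97225*1/375038 = -24/65369 - 97225/375038 = -6364501937/24515859022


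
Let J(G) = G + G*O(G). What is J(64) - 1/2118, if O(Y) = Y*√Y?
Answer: 69538175/2118 ≈ 32832.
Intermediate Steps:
O(Y) = Y^(3/2)
J(G) = G + G^(5/2) (J(G) = G + G*G^(3/2) = G + G^(5/2))
J(64) - 1/2118 = (64 + 64^(5/2)) - 1/2118 = (64 + 32768) - 1*1/2118 = 32832 - 1/2118 = 69538175/2118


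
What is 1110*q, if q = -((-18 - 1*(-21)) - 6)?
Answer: 3330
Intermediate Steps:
q = 3 (q = -((-18 + 21) - 6) = -(3 - 6) = -1*(-3) = 3)
1110*q = 1110*3 = 3330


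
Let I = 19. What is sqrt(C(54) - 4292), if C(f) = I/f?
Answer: I*sqrt(1390494)/18 ≈ 65.511*I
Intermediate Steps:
C(f) = 19/f
sqrt(C(54) - 4292) = sqrt(19/54 - 4292) = sqrt(-231749/54) = I*sqrt(1390494)/18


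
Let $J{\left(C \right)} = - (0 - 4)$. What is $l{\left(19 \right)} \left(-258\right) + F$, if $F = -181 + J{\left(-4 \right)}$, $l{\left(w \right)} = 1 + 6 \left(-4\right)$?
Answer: $5757$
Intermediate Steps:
$J{\left(C \right)} = 4$ ($J{\left(C \right)} = \left(-1\right) \left(-4\right) = 4$)
$l{\left(w \right)} = -23$ ($l{\left(w \right)} = 1 - 24 = -23$)
$F = -177$ ($F = -181 + 4 = -177$)
$l{\left(19 \right)} \left(-258\right) + F = \left(-23\right) \left(-258\right) - 177 = 5934 - 177 = 5757$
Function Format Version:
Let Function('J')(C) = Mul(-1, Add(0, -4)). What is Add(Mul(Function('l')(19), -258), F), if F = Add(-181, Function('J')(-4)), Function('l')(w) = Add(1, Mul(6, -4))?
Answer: 5757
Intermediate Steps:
Function('J')(C) = 4 (Function('J')(C) = Mul(-1, -4) = 4)
Function('l')(w) = -23 (Function('l')(w) = Add(1, -24) = -23)
F = -177 (F = Add(-181, 4) = -177)
Add(Mul(Function('l')(19), -258), F) = Add(Mul(-23, -258), -177) = Add(5934, -177) = 5757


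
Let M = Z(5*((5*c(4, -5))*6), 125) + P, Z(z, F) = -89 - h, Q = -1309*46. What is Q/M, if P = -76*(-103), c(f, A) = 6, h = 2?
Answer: -60214/7737 ≈ -7.7826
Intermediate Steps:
Q = -60214
Z(z, F) = -91 (Z(z, F) = -89 - 1*2 = -89 - 2 = -91)
P = 7828
M = 7737 (M = -91 + 7828 = 7737)
Q/M = -60214/7737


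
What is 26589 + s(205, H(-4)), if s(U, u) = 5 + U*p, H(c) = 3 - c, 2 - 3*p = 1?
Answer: 79987/3 ≈ 26662.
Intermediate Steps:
p = ⅓ (p = ⅔ - ⅓*1 = ⅔ - ⅓ = ⅓ ≈ 0.33333)
s(U, u) = 5 + U/3 (s(U, u) = 5 + U*(⅓) = 5 + U/3)
26589 + s(205, H(-4)) = 26589 + (5 + (⅓)*205) = 26589 + (5 + 205/3) = 26589 + 220/3 = 79987/3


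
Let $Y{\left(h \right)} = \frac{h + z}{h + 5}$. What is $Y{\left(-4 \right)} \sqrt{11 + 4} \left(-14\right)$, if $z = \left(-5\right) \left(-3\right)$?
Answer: $- 154 \sqrt{15} \approx -596.44$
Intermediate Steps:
$z = 15$
$Y{\left(h \right)} = \frac{15 + h}{5 + h}$ ($Y{\left(h \right)} = \frac{h + 15}{h + 5} = \frac{15 + h}{5 + h}$)
$Y{\left(-4 \right)} \sqrt{11 + 4} \left(-14\right) = \frac{15 - 4}{5 - 4} \sqrt{11 + 4} \left(-14\right) = 1^{-1} \cdot 11 \sqrt{15} \left(-14\right) = 1 \cdot 11 \sqrt{15} \left(-14\right) = 11 \sqrt{15} \left(-14\right) = - 154 \sqrt{15}$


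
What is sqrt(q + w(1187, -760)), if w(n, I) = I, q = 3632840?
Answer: 4*sqrt(227005) ≈ 1905.8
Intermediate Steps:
sqrt(q + w(1187, -760)) = sqrt(3632840 - 760) = sqrt(3632080) = 4*sqrt(227005)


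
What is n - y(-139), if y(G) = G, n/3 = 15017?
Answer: 45190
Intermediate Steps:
n = 45051 (n = 3*15017 = 45051)
n - y(-139) = 45051 - 1*(-139) = 45051 + 139 = 45190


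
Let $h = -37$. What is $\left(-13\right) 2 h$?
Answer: $962$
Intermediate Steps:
$\left(-13\right) 2 h = \left(-13\right) 2 \left(-37\right) = \left(-26\right) \left(-37\right) = 962$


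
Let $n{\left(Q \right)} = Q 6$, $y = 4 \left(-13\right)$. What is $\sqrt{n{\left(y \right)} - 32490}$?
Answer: $i \sqrt{32802} \approx 181.11 i$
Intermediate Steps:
$y = -52$
$n{\left(Q \right)} = 6 Q$
$\sqrt{n{\left(y \right)} - 32490} = \sqrt{6 \left(-52\right) - 32490} = \sqrt{-312 - 32490} = \sqrt{-32802} = i \sqrt{32802}$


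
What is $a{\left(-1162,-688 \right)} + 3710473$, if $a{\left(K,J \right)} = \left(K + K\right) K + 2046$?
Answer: $6413007$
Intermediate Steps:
$a{\left(K,J \right)} = 2046 + 2 K^{2}$ ($a{\left(K,J \right)} = 2 K K + 2046 = 2 K^{2} + 2046 = 2046 + 2 K^{2}$)
$a{\left(-1162,-688 \right)} + 3710473 = \left(2046 + 2 \left(-1162\right)^{2}\right) + 3710473 = \left(2046 + 2 \cdot 1350244\right) + 3710473 = \left(2046 + 2700488\right) + 3710473 = 2702534 + 3710473 = 6413007$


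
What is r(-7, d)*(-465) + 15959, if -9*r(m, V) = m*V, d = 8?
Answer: 39197/3 ≈ 13066.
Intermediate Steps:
r(m, V) = -V*m/9 (r(m, V) = -m*V/9 = -V*m/9)
r(-7, d)*(-465) + 15959 = -⅑*8*(-7)*(-465) + 15959 = (56/9)*(-465) + 15959 = -8680/3 + 15959 = 39197/3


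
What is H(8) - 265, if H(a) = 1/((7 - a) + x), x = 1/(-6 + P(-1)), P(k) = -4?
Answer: -2925/11 ≈ -265.91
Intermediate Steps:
x = -⅒ (x = 1/(-6 - 4) = 1/(-10) = -⅒ ≈ -0.10000)
H(a) = 1/(69/10 - a) (H(a) = 1/((7 - a) - ⅒) = 1/(69/10 - a))
H(8) - 265 = -10/(-69 + 10*8) - 265 = -10/(-69 + 80) - 265 = -10/11 - 265 = -2925/11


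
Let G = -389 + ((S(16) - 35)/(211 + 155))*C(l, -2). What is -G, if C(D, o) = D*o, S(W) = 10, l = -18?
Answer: 23879/61 ≈ 391.46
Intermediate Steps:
G = -23879/61 (G = -389 + ((10 - 35)/(211 + 155))*(-18*(-2)) = -389 - 25/366*36 = -389 - 150/61 = -23879/61 ≈ -391.46)
-G = -1*(-23879/61) = 23879/61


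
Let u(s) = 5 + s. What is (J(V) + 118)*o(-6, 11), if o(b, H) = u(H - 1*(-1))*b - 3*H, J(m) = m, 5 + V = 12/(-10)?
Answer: -15093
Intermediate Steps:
V = -31/5 (V = -5 + 12/(-10) = -5 + 12*(-⅒) = -5 - 6/5 = -31/5 ≈ -6.2000)
o(b, H) = -3*H + b*(6 + H) (o(b, H) = (5 + (H - 1*(-1)))*b - 3*H = (5 + (H + 1))*b - 3*H = (5 + (1 + H))*b - 3*H = (6 + H)*b - 3*H = b*(6 + H) - 3*H = -3*H + b*(6 + H))
(J(V) + 118)*o(-6, 11) = (-31/5 + 118)*(-3*11 - 6*(6 + 11)) = 559*(-33 - 6*17)/5 = 559*(-33 - 102)/5 = (559/5)*(-135) = -15093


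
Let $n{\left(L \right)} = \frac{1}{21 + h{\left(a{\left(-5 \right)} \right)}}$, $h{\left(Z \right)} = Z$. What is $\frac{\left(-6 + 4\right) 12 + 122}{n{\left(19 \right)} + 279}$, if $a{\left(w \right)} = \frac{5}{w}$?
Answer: $\frac{1960}{5581} \approx 0.35119$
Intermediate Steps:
$n{\left(L \right)} = \frac{1}{20}$ ($n{\left(L \right)} = \frac{1}{21 + \frac{5}{-5}} = \frac{1}{21 + 5 \left(- \frac{1}{5}\right)} = \frac{1}{21 - 1} = \frac{1}{20}$)
$\frac{\left(-6 + 4\right) 12 + 122}{n{\left(19 \right)} + 279} = \frac{\left(-6 + 4\right) 12 + 122}{\frac{1}{20} + 279} = \frac{\left(-2\right) 12 + 122}{\frac{5581}{20}} = \left(-24 + 122\right) \frac{20}{5581} = 98 \cdot \frac{20}{5581} = \frac{1960}{5581}$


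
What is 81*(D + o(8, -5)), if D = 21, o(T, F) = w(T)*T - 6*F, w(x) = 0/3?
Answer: 4131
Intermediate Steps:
w(x) = 0 (w(x) = 0*(1/3) = 0)
o(T, F) = -6*F (o(T, F) = 0*T - 6*F = 0 - 6*F = -6*F)
81*(D + o(8, -5)) = 81*(21 - 6*(-5)) = 81*(21 + 30) = 81*51 = 4131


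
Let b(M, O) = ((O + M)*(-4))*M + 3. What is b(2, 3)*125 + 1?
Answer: -4624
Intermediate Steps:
b(M, O) = 3 + M*(-4*M - 4*O) (b(M, O) = ((M + O)*(-4))*M + 3 = (-4*M - 4*O)*M + 3 = M*(-4*M - 4*O) + 3 = 3 + M*(-4*M - 4*O))
b(2, 3)*125 + 1 = (3 - 4*2**2 - 4*2*3)*125 + 1 = (3 - 4*4 - 24)*125 + 1 = (3 - 16 - 24)*125 + 1 = -37*125 + 1 = -4625 + 1 = -4624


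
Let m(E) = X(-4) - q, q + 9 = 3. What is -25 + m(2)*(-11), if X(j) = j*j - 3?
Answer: -234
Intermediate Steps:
X(j) = -3 + j² (X(j) = j² - 3 = -3 + j²)
q = -6 (q = -9 + 3 = -6)
m(E) = 19 (m(E) = (-3 + (-4)²) - 1*(-6) = (-3 + 16) + 6 = 13 + 6 = 19)
-25 + m(2)*(-11) = -25 + 19*(-11) = -25 - 209 = -234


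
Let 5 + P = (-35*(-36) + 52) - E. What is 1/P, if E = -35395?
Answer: 1/36702 ≈ 2.7246e-5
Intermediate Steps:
P = 36702 (P = -5 + ((-35*(-36) + 52) - 1*(-35395)) = -5 + ((1260 + 52) + 35395) = -5 + (1312 + 35395) = -5 + 36707 = 36702)
1/P = 1/36702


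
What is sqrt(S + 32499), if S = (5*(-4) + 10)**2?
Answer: sqrt(32599) ≈ 180.55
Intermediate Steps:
S = 100 (S = (-20 + 10)**2 = (-10)**2 = 100)
sqrt(S + 32499) = sqrt(100 + 32499) = sqrt(32599)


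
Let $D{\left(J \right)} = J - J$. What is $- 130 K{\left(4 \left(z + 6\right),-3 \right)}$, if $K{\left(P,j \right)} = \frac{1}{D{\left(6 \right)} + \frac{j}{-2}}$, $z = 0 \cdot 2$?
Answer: $- \frac{260}{3} \approx -86.667$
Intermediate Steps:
$z = 0$
$D{\left(J \right)} = 0$
$K{\left(P,j \right)} = - \frac{2}{j}$ ($K{\left(P,j \right)} = \frac{1}{0 + \frac{j}{-2}} = \frac{1}{0 + j \left(- \frac{1}{2}\right)} = \frac{1}{0 - \frac{j}{2}} = \frac{1}{\left(- \frac{1}{2}\right) j} = - \frac{2}{j}$)
$- 130 K{\left(4 \left(z + 6\right),-3 \right)} = - 130 \left(- \frac{2}{-3}\right) = - 130 \left(\left(-2\right) \left(- \frac{1}{3}\right)\right) = \left(-130\right) \frac{2}{3} = - \frac{260}{3}$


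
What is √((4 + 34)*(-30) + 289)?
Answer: I*√851 ≈ 29.172*I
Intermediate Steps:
√((4 + 34)*(-30) + 289) = √(38*(-30) + 289) = √(-1140 + 289) = √(-851) = I*√851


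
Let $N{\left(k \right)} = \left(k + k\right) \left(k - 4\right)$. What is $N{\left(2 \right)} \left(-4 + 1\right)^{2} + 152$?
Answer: $80$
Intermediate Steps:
$N{\left(k \right)} = 2 k \left(-4 + k\right)$
$N{\left(2 \right)} \left(-4 + 1\right)^{2} + 152 = 2 \cdot 2 \left(-4 + 2\right) \left(-4 + 1\right)^{2} + 152 = 2 \cdot 2 \left(-2\right) \left(-3\right)^{2} + 152 = \left(-8\right) 9 + 152 = -72 + 152 = 80$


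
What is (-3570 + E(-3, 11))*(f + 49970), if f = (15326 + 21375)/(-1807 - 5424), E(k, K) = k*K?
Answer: -185964402501/1033 ≈ -1.8002e+8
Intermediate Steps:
E(k, K) = K*k
f = -5243/1033 (f = 36701/(-7231) = 36701*(-1/7231) = -5243/1033 ≈ -5.0755)
(-3570 + E(-3, 11))*(f + 49970) = (-3570 + 11*(-3))*(-5243/1033 + 49970) = (-3570 - 33)*(51613767/1033) = -3603*51613767/1033 = -185964402501/1033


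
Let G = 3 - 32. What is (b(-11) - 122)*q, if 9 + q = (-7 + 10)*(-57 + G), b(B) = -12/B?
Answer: 355110/11 ≈ 32283.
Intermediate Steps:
G = -29
q = -267 (q = -9 + (-7 + 10)*(-57 - 29) = -9 + 3*(-86) = -9 - 258 = -267)
(b(-11) - 122)*q = (-12/(-11) - 122)*(-267) = (-12*(-1/11) - 122)*(-267) = (12/11 - 122)*(-267) = -1330/11*(-267) = 355110/11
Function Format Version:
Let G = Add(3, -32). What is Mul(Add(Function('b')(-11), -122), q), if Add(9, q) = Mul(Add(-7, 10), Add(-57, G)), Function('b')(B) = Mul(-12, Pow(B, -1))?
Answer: Rational(355110, 11) ≈ 32283.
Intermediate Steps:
G = -29
q = -267 (q = Add(-9, Mul(Add(-7, 10), Add(-57, -29))) = Add(-9, Mul(3, -86)) = Add(-9, -258) = -267)
Mul(Add(Function('b')(-11), -122), q) = Mul(Add(Mul(-12, Pow(-11, -1)), -122), -267) = Mul(Add(Mul(-12, Rational(-1, 11)), -122), -267) = Mul(Add(Rational(12, 11), -122), -267) = Mul(Rational(-1330, 11), -267) = Rational(355110, 11)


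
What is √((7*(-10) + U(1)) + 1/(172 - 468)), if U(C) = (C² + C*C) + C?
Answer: I*√1467642/148 ≈ 8.1856*I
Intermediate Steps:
U(C) = C + 2*C² (U(C) = (C² + C²) + C = 2*C² + C = C + 2*C²)
√((7*(-10) + U(1)) + 1/(172 - 468)) = √((7*(-10) + 1*(1 + 2*1)) + 1/(172 - 468)) = √((-70 + 1*(1 + 2)) + 1/(-296)) = √((-70 + 1*3) - 1/296) = √((-70 + 3) - 1/296) = √(-67 - 1/296) = √(-19833/296) = I*√1467642/148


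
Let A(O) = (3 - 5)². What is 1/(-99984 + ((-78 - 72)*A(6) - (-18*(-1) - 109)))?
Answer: -1/100493 ≈ -9.9509e-6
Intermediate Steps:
A(O) = 4 (A(O) = (-2)² = 4)
1/(-99984 + ((-78 - 72)*A(6) - (-18*(-1) - 109))) = 1/(-99984 + ((-78 - 72)*4 - (-18*(-1) - 109))) = 1/(-99984 + (-150*4 - (18 - 109))) = 1/(-99984 + (-600 - 1*(-91))) = 1/(-99984 + (-600 + 91)) = 1/(-99984 - 509) = 1/(-100493) = -1/100493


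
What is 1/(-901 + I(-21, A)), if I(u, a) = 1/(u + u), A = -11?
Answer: -42/37843 ≈ -0.0011098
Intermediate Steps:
I(u, a) = 1/(2*u)
1/(-901 + I(-21, A)) = 1/(-901 + (1/2)/(-21)) = 1/(-901 + (1/2)*(-1/21)) = 1/(-901 - 1/42) = 1/(-37843/42) = -42/37843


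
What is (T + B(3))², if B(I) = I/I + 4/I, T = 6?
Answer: 625/9 ≈ 69.444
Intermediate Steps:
B(I) = 1 + 4/I
(T + B(3))² = (6 + (4 + 3)/3)² = (6 + (⅓)*7)² = (6 + 7/3)² = (25/3)² = 625/9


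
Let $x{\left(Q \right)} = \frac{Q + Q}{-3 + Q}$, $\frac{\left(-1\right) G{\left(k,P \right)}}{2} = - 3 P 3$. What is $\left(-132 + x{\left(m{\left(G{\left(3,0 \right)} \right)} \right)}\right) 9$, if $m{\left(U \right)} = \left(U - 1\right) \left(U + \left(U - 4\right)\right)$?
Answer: $-1116$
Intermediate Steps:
$G{\left(k,P \right)} = 18 P$ ($G{\left(k,P \right)} = - 2 - 3 P 3 = - 2 \left(- 9 P\right) = 18 P$)
$m{\left(U \right)} = \left(-1 + U\right) \left(-4 + 2 U\right)$ ($m{\left(U \right)} = \left(-1 + U\right) \left(U + \left(-4 + U\right)\right) = \left(-1 + U\right) \left(-4 + 2 U\right)$)
$x{\left(Q \right)} = \frac{2 Q}{-3 + Q}$
$\left(-132 + x{\left(m{\left(G{\left(3,0 \right)} \right)} \right)}\right) 9 = \left(-132 + \frac{2 \left(4 - 6 \cdot 18 \cdot 0 + 2 \left(18 \cdot 0\right)^{2}\right)}{-3 + \left(4 - 6 \cdot 18 \cdot 0 + 2 \left(18 \cdot 0\right)^{2}\right)}\right) 9 = \left(-132 + \frac{2 \left(4 - 0 + 2 \cdot 0^{2}\right)}{-3 + \left(4 - 0 + 2 \cdot 0^{2}\right)}\right) 9 = \left(-132 + \frac{2 \left(4 + 0 + 2 \cdot 0\right)}{-3 + \left(4 + 0 + 2 \cdot 0\right)}\right) 9 = \left(-132 + \frac{2 \left(4 + 0 + 0\right)}{-3 + \left(4 + 0 + 0\right)}\right) 9 = \left(-132 + 2 \cdot 4 \frac{1}{-3 + 4}\right) 9 = \left(-132 + 2 \cdot 4 \cdot 1^{-1}\right) 9 = \left(-132 + 2 \cdot 4 \cdot 1\right) 9 = \left(-132 + 8\right) 9 = \left(-124\right) 9 = -1116$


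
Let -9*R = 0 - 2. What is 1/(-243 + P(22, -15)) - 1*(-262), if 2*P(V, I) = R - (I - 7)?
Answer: 546785/2087 ≈ 262.00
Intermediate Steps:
R = 2/9 (R = -(0 - 2)/9 = -⅑*(-2) = 2/9 ≈ 0.22222)
P(V, I) = 65/18 - I/2 (P(V, I) = (2/9 - (I - 7))/2 = (2/9 - (-7 + I))/2 = (2/9 + (7 - I))/2 = (65/9 - I)/2 = 65/18 - I/2)
1/(-243 + P(22, -15)) - 1*(-262) = 1/(-243 + (65/18 - ½*(-15))) - 1*(-262) = 1/(-243 + (65/18 + 15/2)) + 262 = 1/(-243 + 100/9) + 262 = 1/(-2087/9) + 262 = -9/2087 + 262 = 546785/2087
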